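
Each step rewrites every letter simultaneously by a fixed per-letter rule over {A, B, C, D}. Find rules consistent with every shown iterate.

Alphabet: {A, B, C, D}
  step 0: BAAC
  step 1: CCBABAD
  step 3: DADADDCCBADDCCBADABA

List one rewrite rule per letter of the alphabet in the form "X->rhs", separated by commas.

A->BA, B->CC, C->D, D->DA

  step 0 ⇒ step 1: BAAC ⇒ CC·BA·BA·D
    A ↦ BA
    B ↦ CC
    C ↦ D
    D ↦ DA  (constrained at step 1)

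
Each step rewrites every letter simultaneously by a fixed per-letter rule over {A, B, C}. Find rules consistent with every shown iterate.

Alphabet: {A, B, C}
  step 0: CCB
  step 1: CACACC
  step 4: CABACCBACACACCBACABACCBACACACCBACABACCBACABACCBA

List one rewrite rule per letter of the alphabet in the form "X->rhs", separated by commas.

A->BA, B->CC, C->CA

  step 0 ⇒ step 1: CCB ⇒ CA·CA·CC
    B ↦ CC
    C ↦ CA
    A ↦ BA  (constrained at step 1)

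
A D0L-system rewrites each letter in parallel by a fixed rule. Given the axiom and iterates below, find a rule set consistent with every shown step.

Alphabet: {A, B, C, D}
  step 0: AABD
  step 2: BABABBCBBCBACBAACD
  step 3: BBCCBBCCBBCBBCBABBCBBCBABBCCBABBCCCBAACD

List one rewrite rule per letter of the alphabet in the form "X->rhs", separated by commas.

A->C, B->BBC, C->BA, D->ACD

  step 2 ⇒ step 3: BABABBCBBCBACBAACD ⇒ BBC·C·BBC·C·BBC·BBC·BA·BBC·BBC·BA·BBC·C·BA·BBC·C·C·BA·ACD
    A ↦ C
    B ↦ BBC
    C ↦ BA
    D ↦ ACD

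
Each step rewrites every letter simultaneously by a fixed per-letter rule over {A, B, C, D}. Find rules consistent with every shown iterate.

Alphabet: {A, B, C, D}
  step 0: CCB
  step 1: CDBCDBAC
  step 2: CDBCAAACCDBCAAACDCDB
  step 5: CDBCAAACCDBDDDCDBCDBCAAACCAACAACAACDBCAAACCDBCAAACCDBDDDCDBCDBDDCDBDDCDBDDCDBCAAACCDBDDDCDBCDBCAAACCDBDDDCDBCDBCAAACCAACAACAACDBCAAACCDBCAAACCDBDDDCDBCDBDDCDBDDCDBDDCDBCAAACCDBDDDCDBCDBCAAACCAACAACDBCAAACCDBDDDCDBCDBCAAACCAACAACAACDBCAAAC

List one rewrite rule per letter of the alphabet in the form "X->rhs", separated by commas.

  step 1 ⇒ step 2: CDBCDBAC ⇒ CDB·CAA·AC·CDB·CAA·AC·D·CDB
    A ↦ D
    B ↦ AC
    C ↦ CDB
    D ↦ CAA

A->D, B->AC, C->CDB, D->CAA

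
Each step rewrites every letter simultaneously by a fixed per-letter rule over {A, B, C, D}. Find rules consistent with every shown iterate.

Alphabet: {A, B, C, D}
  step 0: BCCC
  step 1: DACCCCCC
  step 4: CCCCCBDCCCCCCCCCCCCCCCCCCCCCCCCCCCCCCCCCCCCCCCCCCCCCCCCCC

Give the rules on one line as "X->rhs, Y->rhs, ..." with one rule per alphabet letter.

  step 0 ⇒ step 1: BCCC ⇒ DA·CC·CC·CC
    B ↦ DA
    C ↦ CC
    A ↦ BD  (constrained at step 1)
    D ↦ C  (constrained at step 1)

A->BD, B->DA, C->CC, D->C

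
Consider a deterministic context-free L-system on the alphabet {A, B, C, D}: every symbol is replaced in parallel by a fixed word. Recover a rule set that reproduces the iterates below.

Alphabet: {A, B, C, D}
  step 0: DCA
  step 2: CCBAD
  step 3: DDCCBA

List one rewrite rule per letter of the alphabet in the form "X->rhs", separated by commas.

  step 2 ⇒ step 3: CCBAD ⇒ D·D·C·C·BA
    A ↦ C
    B ↦ C
    C ↦ D
    D ↦ BA

A->C, B->C, C->D, D->BA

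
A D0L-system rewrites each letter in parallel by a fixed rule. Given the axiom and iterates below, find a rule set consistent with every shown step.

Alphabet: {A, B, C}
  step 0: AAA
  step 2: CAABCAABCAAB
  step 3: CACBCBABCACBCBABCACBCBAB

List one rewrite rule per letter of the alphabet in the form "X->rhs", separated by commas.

  step 2 ⇒ step 3: CAABCAABCAAB ⇒ CA·CB·CB·AB·CA·CB·CB·AB·CA·CB·CB·AB
    A ↦ CB
    B ↦ AB
    C ↦ CA

A->CB, B->AB, C->CA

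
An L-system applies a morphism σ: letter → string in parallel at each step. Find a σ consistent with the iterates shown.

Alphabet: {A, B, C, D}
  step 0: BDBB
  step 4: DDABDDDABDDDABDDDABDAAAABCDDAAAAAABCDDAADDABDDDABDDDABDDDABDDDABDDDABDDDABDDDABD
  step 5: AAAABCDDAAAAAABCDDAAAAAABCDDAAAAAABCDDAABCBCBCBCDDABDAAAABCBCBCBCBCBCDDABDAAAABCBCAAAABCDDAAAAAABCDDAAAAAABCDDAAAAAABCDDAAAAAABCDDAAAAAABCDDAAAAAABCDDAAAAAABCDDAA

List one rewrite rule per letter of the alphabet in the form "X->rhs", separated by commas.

A->BC, B->DD, C->ABD, D->AA

  step 4 ⇒ step 5: DDABDDDABDDDABDDDABDAAAABCDDAAAAAABCDDAADDABDDDABDDDABDDDABDDDABDDDABDDDABDDDABD ⇒ AA·AA·BC·DD·AA·AA·AA·BC·DD·AA·AA·AA·BC·DD·AA·AA·AA·BC·DD·AA·BC·BC·BC·BC·DD·ABD·AA·AA·BC·BC·BC·BC·BC·BC·DD·ABD·AA·AA·BC·BC·AA·AA·BC·DD·AA·AA·AA·BC·DD·AA·AA·AA·BC·DD·AA·AA·AA·BC·DD·AA·AA·AA·BC·DD·AA·AA·AA·BC·DD·AA·AA·AA·BC·DD·AA·AA·AA·BC·DD·AA
    A ↦ BC
    B ↦ DD
    C ↦ ABD
    D ↦ AA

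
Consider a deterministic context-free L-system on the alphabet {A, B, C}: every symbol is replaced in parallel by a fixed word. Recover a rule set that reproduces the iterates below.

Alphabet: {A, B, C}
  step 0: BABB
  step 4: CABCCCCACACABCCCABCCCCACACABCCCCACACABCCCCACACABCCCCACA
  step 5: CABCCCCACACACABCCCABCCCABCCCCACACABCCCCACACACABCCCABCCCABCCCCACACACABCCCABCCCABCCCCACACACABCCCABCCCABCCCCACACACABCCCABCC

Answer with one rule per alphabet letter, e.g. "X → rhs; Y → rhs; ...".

  step 4 ⇒ step 5: CABCCCCACACABCCCABCCCCACACABCCCCACACABCCCCACACABCCCCACA ⇒ CA·BCC·C·CA·CA·CA·CA·BCC·CA·BCC·CA·BCC·C·CA·CA·CA·BCC·C·CA·CA·CA·CA·BCC·CA·BCC·CA·BCC·C·CA·CA·CA·CA·BCC·CA·BCC·CA·BCC·C·CA·CA·CA·CA·BCC·CA·BCC·CA·BCC·C·CA·CA·CA·CA·BCC·CA·BCC
    A ↦ BCC
    B ↦ C
    C ↦ CA

A->BCC, B->C, C->CA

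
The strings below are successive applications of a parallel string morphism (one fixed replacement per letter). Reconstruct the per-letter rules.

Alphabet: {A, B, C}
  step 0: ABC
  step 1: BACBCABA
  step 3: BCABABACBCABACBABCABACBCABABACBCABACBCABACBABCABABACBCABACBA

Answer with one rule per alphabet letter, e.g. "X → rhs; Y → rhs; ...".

  step 0 ⇒ step 1: ABC ⇒ BAC·BCA·BA
    A ↦ BAC
    B ↦ BCA
    C ↦ BA

A->BAC, B->BCA, C->BA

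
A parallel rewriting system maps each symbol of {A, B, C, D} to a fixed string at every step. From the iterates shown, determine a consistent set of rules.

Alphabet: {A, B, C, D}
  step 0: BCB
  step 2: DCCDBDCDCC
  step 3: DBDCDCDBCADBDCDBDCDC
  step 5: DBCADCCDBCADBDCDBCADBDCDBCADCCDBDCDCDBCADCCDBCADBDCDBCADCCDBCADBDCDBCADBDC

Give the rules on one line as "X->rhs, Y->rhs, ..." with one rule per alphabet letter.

A->C, B->CA, C->DC, D->DB

  step 2 ⇒ step 3: DCCDBDCDCC ⇒ DB·DC·DC·DB·CA·DB·DC·DB·DC·DC
    B ↦ CA
    C ↦ DC
    D ↦ DB
    A ↦ C  (constrained at step 3)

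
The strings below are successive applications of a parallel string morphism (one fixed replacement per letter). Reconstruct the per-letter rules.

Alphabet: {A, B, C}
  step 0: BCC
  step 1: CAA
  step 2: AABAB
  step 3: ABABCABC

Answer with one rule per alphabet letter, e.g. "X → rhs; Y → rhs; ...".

A->AB, B->C, C->A

  step 2 ⇒ step 3: AABAB ⇒ AB·AB·C·AB·C
    A ↦ AB
    B ↦ C
  step 0 ⇒ step 1: BCC ⇒ C·A·A
    C ↦ A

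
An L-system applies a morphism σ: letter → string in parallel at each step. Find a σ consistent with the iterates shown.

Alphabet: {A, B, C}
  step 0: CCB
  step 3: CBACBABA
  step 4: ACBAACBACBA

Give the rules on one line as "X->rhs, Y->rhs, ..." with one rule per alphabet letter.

  step 3 ⇒ step 4: CBACBABA ⇒ A·C·BA·A·C·BA·C·BA
    A ↦ BA
    B ↦ C
    C ↦ A

A->BA, B->C, C->A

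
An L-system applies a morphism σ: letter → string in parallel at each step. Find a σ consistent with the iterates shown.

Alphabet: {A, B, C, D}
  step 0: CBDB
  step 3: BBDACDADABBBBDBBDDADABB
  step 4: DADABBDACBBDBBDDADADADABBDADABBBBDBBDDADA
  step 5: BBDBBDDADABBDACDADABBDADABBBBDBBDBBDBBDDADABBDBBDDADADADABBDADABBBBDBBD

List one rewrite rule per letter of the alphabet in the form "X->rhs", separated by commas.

A->D, B->DA, C->AC, D->BB

  step 4 ⇒ step 5: DADABBDACBBDBBDDADADADABBDADABBBBDBBDDADA ⇒ BB·D·BB·D·DA·DA·BB·D·AC·DA·DA·BB·DA·DA·BB·BB·D·BB·D·BB·D·BB·D·DA·DA·BB·D·BB·D·DA·DA·DA·DA·BB·DA·DA·BB·BB·D·BB·D
    A ↦ D
    B ↦ DA
    C ↦ AC
    D ↦ BB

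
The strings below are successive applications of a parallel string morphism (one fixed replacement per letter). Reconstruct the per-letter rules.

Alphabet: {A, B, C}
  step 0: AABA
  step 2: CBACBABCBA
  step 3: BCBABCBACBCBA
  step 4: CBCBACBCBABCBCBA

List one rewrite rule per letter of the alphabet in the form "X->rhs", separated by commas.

  step 3 ⇒ step 4: BCBABCBACBCBA ⇒ C·B·C·BA·C·B·C·BA·B·C·B·C·BA
    A ↦ BA
    B ↦ C
    C ↦ B

A->BA, B->C, C->B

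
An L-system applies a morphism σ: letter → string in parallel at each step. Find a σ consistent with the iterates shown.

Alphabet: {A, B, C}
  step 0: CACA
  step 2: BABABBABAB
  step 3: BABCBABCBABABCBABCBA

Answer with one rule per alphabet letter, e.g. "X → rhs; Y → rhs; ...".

  step 2 ⇒ step 3: BABABBABAB ⇒ BA·BC·BA·BC·BA·BA·BC·BA·BC·BA
    A ↦ BC
    B ↦ BA
    C ↦ B  (constrained at step 0)

A->BC, B->BA, C->B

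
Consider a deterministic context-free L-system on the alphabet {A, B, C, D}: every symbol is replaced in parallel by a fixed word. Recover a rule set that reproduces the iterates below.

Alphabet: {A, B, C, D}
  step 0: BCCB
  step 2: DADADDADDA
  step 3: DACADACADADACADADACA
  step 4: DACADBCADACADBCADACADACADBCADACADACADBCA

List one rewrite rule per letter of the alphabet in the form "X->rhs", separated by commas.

  step 3 ⇒ step 4: DACADACADADACADADACA ⇒ DA·CA·DB·CA·DA·CA·DB·CA·DA·CA·DA·CA·DB·CA·DA·CA·DA·CA·DB·CA
    A ↦ CA
    C ↦ DB
    D ↦ DA
    B ↦ D  (constrained at step 0)

A->CA, B->D, C->DB, D->DA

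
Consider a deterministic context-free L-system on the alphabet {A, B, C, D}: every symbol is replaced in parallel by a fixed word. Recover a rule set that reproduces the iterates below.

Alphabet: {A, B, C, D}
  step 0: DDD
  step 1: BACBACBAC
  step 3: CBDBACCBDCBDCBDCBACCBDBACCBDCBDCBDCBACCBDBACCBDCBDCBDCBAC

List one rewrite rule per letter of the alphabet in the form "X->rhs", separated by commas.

A->DCC, B->C, C->CBD, D->BAC

  step 0 ⇒ step 1: DDD ⇒ BAC·BAC·BAC
    D ↦ BAC
    A ↦ DCC  (constrained at step 1)
    B ↦ C  (constrained at step 1)
    C ↦ CBD  (constrained at step 1)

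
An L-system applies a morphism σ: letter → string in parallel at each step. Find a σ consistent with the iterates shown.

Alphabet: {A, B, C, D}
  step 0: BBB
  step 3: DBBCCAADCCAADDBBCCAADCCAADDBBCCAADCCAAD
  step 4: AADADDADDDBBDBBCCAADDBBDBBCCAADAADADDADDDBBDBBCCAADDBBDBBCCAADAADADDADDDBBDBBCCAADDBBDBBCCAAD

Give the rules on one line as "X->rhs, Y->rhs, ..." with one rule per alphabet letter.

A->C, B->ADD, C->DBB, D->AAD

  step 3 ⇒ step 4: DBBCCAADCCAADDBBCCAADCCAADDBBCCAADCCAAD ⇒ AAD·ADD·ADD·DBB·DBB·C·C·AAD·DBB·DBB·C·C·AAD·AAD·ADD·ADD·DBB·DBB·C·C·AAD·DBB·DBB·C·C·AAD·AAD·ADD·ADD·DBB·DBB·C·C·AAD·DBB·DBB·C·C·AAD
    A ↦ C
    B ↦ ADD
    C ↦ DBB
    D ↦ AAD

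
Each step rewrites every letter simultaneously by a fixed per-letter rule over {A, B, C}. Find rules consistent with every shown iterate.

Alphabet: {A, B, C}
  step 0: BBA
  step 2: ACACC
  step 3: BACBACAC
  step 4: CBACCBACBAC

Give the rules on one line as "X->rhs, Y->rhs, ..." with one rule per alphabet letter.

  step 3 ⇒ step 4: BACBACAC ⇒ C·B·AC·C·B·AC·B·AC
    A ↦ B
    B ↦ C
    C ↦ AC

A->B, B->C, C->AC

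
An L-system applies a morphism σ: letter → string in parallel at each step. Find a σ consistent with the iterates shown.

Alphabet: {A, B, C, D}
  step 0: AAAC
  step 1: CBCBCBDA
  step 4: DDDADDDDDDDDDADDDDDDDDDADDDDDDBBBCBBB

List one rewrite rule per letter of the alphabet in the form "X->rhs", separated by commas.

A->CB, B->DD, C->DA, D->B

  step 0 ⇒ step 1: AAAC ⇒ CB·CB·CB·DA
    A ↦ CB
    C ↦ DA
    B ↦ DD  (constrained at step 1)
    D ↦ B  (constrained at step 1)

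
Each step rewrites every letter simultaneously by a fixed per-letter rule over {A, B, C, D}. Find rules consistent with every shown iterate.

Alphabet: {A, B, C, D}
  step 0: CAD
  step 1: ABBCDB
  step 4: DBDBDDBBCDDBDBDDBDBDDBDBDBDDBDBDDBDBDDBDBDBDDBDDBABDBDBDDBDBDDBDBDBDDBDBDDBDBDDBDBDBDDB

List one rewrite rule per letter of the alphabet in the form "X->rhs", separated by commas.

  step 0 ⇒ step 1: CAD ⇒ AB·BC·DB
    A ↦ BC
    C ↦ AB
    D ↦ DB
    B ↦ DDB  (constrained at step 1)

A->BC, B->DDB, C->AB, D->DB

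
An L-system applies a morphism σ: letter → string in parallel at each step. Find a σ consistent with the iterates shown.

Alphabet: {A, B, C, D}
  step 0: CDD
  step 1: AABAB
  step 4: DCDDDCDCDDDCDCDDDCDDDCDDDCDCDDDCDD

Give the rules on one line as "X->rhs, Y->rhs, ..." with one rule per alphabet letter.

A->DC, B->DD, C->A, D->AB

  step 0 ⇒ step 1: CDD ⇒ A·AB·AB
    C ↦ A
    D ↦ AB
    A ↦ DC  (constrained at step 1)
    B ↦ DD  (constrained at step 1)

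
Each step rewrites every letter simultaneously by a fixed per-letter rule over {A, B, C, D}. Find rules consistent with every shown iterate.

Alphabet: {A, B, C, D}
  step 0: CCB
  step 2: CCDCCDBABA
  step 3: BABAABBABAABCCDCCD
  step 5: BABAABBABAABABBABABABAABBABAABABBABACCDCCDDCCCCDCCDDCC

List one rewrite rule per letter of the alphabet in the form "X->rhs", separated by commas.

A->D, B->CC, C->BA, D->AB

  step 2 ⇒ step 3: CCDCCDBABA ⇒ BA·BA·AB·BA·BA·AB·CC·D·CC·D
    A ↦ D
    B ↦ CC
    C ↦ BA
    D ↦ AB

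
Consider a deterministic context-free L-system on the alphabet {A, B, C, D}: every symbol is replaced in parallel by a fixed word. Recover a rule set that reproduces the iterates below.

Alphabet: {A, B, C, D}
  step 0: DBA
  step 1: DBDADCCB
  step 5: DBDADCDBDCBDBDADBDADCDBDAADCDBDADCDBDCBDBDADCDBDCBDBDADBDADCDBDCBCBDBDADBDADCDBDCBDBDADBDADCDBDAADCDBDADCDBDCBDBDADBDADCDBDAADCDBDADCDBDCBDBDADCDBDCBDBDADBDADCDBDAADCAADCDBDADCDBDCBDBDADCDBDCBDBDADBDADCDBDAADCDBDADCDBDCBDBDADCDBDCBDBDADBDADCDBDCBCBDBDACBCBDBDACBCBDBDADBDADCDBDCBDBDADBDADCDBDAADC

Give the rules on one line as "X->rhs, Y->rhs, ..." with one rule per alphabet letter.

A->CB, B->ADC, C->A, D->DBD

  step 0 ⇒ step 1: DBA ⇒ DBD·ADC·CB
    A ↦ CB
    B ↦ ADC
    D ↦ DBD
    C ↦ A  (constrained at step 1)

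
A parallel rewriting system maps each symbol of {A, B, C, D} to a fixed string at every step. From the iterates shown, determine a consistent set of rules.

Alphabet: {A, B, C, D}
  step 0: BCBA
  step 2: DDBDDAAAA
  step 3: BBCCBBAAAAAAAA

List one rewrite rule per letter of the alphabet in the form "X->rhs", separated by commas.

A->AA, B->CC, C->D, D->B

  step 2 ⇒ step 3: DDBDDAAAA ⇒ B·B·CC·B·B·AA·AA·AA·AA
    A ↦ AA
    B ↦ CC
    D ↦ B
    C ↦ D  (constrained at step 0)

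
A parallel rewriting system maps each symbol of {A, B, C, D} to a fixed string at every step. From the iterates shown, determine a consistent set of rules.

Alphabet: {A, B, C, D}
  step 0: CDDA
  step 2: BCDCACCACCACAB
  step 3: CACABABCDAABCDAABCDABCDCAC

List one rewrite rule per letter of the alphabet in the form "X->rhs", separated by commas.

  step 2 ⇒ step 3: BCDCACCACCACAB ⇒ CAC·A·B·A·BCD·A·A·BCD·A·A·BCD·A·BCD·CAC
    A ↦ BCD
    B ↦ CAC
    C ↦ A
    D ↦ B

A->BCD, B->CAC, C->A, D->B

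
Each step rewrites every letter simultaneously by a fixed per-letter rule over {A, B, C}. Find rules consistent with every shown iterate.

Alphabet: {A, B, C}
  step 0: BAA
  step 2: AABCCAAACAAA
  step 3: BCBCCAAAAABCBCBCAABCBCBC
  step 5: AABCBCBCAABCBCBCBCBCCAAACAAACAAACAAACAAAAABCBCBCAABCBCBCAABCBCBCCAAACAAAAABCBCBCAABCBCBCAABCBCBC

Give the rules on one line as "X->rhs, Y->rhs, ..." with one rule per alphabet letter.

A->BC, B->CA, C->AA

  step 2 ⇒ step 3: AABCCAAACAAA ⇒ BC·BC·CA·AA·AA·BC·BC·BC·AA·BC·BC·BC
    A ↦ BC
    B ↦ CA
    C ↦ AA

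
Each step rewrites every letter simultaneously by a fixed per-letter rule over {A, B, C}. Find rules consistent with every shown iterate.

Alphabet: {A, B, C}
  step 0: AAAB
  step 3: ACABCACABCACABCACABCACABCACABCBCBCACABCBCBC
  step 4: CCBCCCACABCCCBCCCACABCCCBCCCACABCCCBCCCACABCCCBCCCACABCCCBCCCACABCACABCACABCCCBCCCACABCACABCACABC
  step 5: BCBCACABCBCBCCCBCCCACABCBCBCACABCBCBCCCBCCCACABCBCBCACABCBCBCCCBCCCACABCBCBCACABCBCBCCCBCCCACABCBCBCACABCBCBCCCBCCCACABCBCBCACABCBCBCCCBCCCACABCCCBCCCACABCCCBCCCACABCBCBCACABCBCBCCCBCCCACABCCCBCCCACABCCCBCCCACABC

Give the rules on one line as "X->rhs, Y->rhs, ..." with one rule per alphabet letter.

A->CC, B->ACA, C->BC

  step 4 ⇒ step 5: CCBCCCACABCCCBCCCACABCCCBCCCACABCCCBCCCACABCCCBCCCACABCCCBCCCACABCACABCACABCCCBCCCACABCACABCACABC ⇒ BC·BC·ACA·BC·BC·BC·CC·BC·CC·ACA·BC·BC·BC·ACA·BC·BC·BC·CC·BC·CC·ACA·BC·BC·BC·ACA·BC·BC·BC·CC·BC·CC·ACA·BC·BC·BC·ACA·BC·BC·BC·CC·BC·CC·ACA·BC·BC·BC·ACA·BC·BC·BC·CC·BC·CC·ACA·BC·BC·BC·ACA·BC·BC·BC·CC·BC·CC·ACA·BC·CC·BC·CC·ACA·BC·CC·BC·CC·ACA·BC·BC·BC·ACA·BC·BC·BC·CC·BC·CC·ACA·BC·CC·BC·CC·ACA·BC·CC·BC·CC·ACA·BC
    A ↦ CC
    B ↦ ACA
    C ↦ BC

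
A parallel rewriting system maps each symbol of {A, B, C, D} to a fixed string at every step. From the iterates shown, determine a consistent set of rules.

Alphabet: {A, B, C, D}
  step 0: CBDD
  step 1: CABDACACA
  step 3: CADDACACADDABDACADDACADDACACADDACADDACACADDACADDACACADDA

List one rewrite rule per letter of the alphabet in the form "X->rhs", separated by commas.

  step 0 ⇒ step 1: CBDD ⇒ CA·BDA·CA·CA
    B ↦ BDA
    C ↦ CA
    D ↦ CA
    A ↦ DDA  (constrained at step 1)

A->DDA, B->BDA, C->CA, D->CA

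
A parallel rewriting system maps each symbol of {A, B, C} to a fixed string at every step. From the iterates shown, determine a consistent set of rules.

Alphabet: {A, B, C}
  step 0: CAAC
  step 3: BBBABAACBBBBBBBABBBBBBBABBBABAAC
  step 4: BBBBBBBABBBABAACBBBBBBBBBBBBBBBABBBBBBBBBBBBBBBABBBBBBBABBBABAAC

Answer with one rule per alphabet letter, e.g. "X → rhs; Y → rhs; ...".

A->BA, B->BB, C->AC

  step 3 ⇒ step 4: BBBABAACBBBBBBBABBBBBBBABBBABAAC ⇒ BB·BB·BB·BA·BB·BA·BA·AC·BB·BB·BB·BB·BB·BB·BB·BA·BB·BB·BB·BB·BB·BB·BB·BA·BB·BB·BB·BA·BB·BA·BA·AC
    A ↦ BA
    B ↦ BB
    C ↦ AC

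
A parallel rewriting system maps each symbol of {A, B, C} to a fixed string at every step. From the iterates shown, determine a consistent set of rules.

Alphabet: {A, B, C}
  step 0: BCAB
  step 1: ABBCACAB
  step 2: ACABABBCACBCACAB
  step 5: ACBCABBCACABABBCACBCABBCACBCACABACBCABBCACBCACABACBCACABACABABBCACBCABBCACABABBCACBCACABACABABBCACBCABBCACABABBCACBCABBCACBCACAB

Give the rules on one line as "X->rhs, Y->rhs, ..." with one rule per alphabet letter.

  step 1 ⇒ step 2: ABBCACAB ⇒ AC·AB·AB·BC·AC·BC·AC·AB
    A ↦ AC
    B ↦ AB
    C ↦ BC

A->AC, B->AB, C->BC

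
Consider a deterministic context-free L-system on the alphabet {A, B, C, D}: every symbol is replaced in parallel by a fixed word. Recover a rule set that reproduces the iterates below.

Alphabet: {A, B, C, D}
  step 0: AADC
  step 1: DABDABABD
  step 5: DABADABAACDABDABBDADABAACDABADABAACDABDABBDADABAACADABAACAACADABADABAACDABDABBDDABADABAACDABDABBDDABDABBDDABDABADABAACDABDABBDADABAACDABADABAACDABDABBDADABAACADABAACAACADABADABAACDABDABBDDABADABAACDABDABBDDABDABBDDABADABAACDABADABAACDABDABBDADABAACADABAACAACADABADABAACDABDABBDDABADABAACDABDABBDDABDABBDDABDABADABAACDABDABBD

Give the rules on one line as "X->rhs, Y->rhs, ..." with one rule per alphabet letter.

  step 0 ⇒ step 1: AADC ⇒ DAB·DAB·A·BD
    A ↦ DAB
    C ↦ BD
    D ↦ A
    B ↦ AAC  (constrained at step 1)

A->DAB, B->AAC, C->BD, D->A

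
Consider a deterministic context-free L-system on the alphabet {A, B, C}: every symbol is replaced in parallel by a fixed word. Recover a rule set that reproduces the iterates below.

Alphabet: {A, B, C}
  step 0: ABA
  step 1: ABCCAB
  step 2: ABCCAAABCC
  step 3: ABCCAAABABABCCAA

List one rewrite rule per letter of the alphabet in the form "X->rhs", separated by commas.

  step 2 ⇒ step 3: ABCCAAABCC ⇒ AB·CC·A·A·AB·AB·AB·CC·A·A
    A ↦ AB
    B ↦ CC
    C ↦ A

A->AB, B->CC, C->A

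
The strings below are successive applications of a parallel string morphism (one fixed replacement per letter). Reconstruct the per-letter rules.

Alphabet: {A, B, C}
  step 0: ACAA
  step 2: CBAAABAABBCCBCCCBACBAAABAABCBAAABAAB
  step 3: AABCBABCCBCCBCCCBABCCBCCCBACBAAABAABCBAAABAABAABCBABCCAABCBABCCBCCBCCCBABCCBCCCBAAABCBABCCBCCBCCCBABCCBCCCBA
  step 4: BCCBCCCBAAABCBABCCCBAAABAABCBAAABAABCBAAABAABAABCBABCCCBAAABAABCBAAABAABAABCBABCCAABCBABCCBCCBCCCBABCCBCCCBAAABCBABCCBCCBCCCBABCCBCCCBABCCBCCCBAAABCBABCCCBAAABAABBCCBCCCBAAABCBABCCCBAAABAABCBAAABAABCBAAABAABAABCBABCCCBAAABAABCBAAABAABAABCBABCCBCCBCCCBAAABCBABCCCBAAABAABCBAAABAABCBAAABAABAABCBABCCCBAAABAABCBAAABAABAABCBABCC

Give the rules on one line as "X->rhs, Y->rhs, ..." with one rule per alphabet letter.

  step 3 ⇒ step 4: AABCBABCCBCCBCCCBABCCBCCCBACBAAABAABCBAAABAABAABCBABCCAABCBABCCBCCBCCCBABCCBCCCBAAABCBABCCBCCBCCCBABCCBCCCBA ⇒ BCC·BCC·CBA·AAB·CBA·BCC·CBA·AAB·AAB·CBA·AAB·AAB·CBA·AAB·AAB·AAB·CBA·BCC·CBA·AAB·AAB·CBA·AAB·AAB·AAB·CBA·BCC·AAB·CBA·BCC·BCC·BCC·CBA·BCC·BCC·CBA·AAB·CBA·BCC·BCC·BCC·CBA·BCC·BCC·CBA·BCC·BCC·CBA·AAB·CBA·BCC·CBA·AAB·AAB·BCC·BCC·CBA·AAB·CBA·BCC·CBA·AAB·AAB·CBA·AAB·AAB·CBA·AAB·AAB·AAB·CBA·BCC·CBA·AAB·AAB·CBA·AAB·AAB·AAB·CBA·BCC·BCC·BCC·CBA·AAB·CBA·BCC·CBA·AAB·AAB·CBA·AAB·AAB·CBA·AAB·AAB·AAB·CBA·BCC·CBA·AAB·AAB·CBA·AAB·AAB·AAB·CBA·BCC
    A ↦ BCC
    B ↦ CBA
    C ↦ AAB

A->BCC, B->CBA, C->AAB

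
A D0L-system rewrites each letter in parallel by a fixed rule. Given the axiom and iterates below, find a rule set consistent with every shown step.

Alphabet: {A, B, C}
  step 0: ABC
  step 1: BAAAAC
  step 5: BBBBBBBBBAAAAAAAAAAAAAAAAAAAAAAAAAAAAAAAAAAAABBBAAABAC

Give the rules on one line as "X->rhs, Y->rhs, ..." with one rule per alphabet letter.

A->B, B->AAA, C->AC

  step 0 ⇒ step 1: ABC ⇒ B·AAA·AC
    A ↦ B
    B ↦ AAA
    C ↦ AC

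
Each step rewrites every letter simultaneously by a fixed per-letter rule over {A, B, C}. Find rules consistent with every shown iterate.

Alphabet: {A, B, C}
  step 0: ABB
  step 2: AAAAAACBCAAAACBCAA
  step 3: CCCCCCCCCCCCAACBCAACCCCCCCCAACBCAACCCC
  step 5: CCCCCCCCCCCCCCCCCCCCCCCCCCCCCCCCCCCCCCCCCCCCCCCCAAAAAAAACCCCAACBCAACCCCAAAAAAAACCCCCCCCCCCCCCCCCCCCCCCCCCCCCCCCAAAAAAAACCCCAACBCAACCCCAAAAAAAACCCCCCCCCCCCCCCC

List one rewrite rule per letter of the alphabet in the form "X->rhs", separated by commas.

  step 2 ⇒ step 3: AAAAAACBCAAAACBCAA ⇒ CC·CC·CC·CC·CC·CC·AA·CBC·AA·CC·CC·CC·CC·AA·CBC·AA·CC·CC
    A ↦ CC
    B ↦ CBC
    C ↦ AA

A->CC, B->CBC, C->AA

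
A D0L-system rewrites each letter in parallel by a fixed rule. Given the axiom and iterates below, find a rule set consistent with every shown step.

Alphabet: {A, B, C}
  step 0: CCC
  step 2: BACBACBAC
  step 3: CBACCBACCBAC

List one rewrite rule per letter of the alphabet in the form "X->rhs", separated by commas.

A->B, B->C, C->AC

  step 2 ⇒ step 3: BACBACBAC ⇒ C·B·AC·C·B·AC·C·B·AC
    A ↦ B
    B ↦ C
    C ↦ AC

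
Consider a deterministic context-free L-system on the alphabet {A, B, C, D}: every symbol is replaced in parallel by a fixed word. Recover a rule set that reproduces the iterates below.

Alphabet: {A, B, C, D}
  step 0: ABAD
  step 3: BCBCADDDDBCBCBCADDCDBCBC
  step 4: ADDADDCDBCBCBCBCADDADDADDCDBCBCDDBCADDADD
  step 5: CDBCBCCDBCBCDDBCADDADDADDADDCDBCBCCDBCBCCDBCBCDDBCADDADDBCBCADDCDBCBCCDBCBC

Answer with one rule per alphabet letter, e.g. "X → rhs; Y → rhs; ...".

A->CD, B->A, C->DD, D->BC

  step 4 ⇒ step 5: ADDADDCDBCBCBCBCADDADDADDCDBCBCDDBCADDADD ⇒ CD·BC·BC·CD·BC·BC·DD·BC·A·DD·A·DD·A·DD·A·DD·CD·BC·BC·CD·BC·BC·CD·BC·BC·DD·BC·A·DD·A·DD·BC·BC·A·DD·CD·BC·BC·CD·BC·BC
    A ↦ CD
    B ↦ A
    C ↦ DD
    D ↦ BC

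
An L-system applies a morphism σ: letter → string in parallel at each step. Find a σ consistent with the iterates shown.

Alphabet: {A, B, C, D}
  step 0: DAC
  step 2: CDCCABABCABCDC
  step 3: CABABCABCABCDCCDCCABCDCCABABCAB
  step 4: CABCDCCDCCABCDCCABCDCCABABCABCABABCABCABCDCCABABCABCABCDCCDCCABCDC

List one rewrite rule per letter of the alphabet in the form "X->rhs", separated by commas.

  step 3 ⇒ step 4: CABABCABCABCDCCDCCABCDCCABABCAB ⇒ CAB·CD·C·CD·C·CAB·CD·C·CAB·CD·C·CAB·AB·CAB·CAB·AB·CAB·CAB·CD·C·CAB·AB·CAB·CAB·CD·C·CD·C·CAB·CD·C
    A ↦ CD
    B ↦ C
    C ↦ CAB
    D ↦ AB

A->CD, B->C, C->CAB, D->AB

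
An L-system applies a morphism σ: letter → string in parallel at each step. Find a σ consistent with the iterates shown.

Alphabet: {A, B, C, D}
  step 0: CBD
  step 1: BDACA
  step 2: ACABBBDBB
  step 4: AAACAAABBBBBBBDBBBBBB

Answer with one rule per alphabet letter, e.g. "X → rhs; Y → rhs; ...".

A->BB, B->A, C->BD, D->CA

  step 1 ⇒ step 2: BDACA ⇒ A·CA·BB·BD·BB
    A ↦ BB
    B ↦ A
    C ↦ BD
    D ↦ CA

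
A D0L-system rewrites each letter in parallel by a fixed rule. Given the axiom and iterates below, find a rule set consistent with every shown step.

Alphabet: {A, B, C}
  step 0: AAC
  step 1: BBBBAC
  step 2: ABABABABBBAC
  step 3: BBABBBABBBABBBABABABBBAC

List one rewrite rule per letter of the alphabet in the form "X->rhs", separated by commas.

  step 2 ⇒ step 3: ABABABABBBAC ⇒ BB·AB·BB·AB·BB·AB·BB·AB·AB·AB·BB·AC
    A ↦ BB
    B ↦ AB
    C ↦ AC

A->BB, B->AB, C->AC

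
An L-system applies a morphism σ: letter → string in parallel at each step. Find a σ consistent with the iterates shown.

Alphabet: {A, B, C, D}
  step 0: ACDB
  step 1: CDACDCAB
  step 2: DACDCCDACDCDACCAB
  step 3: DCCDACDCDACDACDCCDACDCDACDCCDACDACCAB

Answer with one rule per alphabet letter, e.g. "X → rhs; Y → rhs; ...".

  step 2 ⇒ step 3: DACDCCDACDCDACCAB ⇒ DC·C·DAC·DC·DAC·DAC·DC·C·DAC·DC·DAC·DC·C·DAC·DAC·C·AB
    A ↦ C
    B ↦ AB
    C ↦ DAC
    D ↦ DC

A->C, B->AB, C->DAC, D->DC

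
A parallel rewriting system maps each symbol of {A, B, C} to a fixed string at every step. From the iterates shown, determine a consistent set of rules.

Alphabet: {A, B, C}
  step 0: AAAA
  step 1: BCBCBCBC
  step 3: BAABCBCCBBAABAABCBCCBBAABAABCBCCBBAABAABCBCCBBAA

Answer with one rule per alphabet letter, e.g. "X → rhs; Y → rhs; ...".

  step 0 ⇒ step 1: AAAA ⇒ BC·BC·BC·BC
    A ↦ BC
    B ↦ BAA  (constrained at step 1)
    C ↦ CB  (constrained at step 1)

A->BC, B->BAA, C->CB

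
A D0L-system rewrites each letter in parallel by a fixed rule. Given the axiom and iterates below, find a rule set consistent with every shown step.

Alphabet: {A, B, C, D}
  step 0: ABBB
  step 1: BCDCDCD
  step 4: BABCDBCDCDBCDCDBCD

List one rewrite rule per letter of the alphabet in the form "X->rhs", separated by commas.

  step 0 ⇒ step 1: ABBB ⇒ B·CD·CD·CD
    A ↦ B
    B ↦ CD
    C ↦ A  (constrained at step 1)
    D ↦ CA  (constrained at step 1)

A->B, B->CD, C->A, D->CA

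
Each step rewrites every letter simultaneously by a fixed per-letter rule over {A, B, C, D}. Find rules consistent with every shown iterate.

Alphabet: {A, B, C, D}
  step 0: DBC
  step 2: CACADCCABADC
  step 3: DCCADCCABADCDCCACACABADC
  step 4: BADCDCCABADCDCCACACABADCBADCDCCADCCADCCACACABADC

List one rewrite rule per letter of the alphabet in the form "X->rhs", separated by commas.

A->CA, B->CA, C->DC, D->BA

  step 3 ⇒ step 4: DCCADCCABADCDCCACACABADC ⇒ BA·DC·DC·CA·BA·DC·DC·CA·CA·CA·BA·DC·BA·DC·DC·CA·DC·CA·DC·CA·CA·CA·BA·DC
    A ↦ CA
    B ↦ CA
    C ↦ DC
    D ↦ BA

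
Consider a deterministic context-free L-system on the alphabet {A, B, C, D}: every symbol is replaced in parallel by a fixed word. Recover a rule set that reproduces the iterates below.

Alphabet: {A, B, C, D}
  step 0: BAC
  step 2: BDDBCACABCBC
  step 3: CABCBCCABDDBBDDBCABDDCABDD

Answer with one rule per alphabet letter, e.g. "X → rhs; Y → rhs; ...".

A->B, B->CA, C->BDD, D->BC

  step 2 ⇒ step 3: BDDBCACABCBC ⇒ CA·BC·BC·CA·BDD·B·BDD·B·CA·BDD·CA·BDD
    A ↦ B
    B ↦ CA
    C ↦ BDD
    D ↦ BC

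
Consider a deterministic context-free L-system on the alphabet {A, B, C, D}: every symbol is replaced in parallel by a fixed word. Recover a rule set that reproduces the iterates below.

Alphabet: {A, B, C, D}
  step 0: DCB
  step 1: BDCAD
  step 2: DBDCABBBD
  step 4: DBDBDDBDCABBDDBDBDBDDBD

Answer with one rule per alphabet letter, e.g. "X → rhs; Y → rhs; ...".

  step 1 ⇒ step 2: BDCAD ⇒ D·BD·CA·BB·BD
    A ↦ BB
    B ↦ D
    C ↦ CA
    D ↦ BD

A->BB, B->D, C->CA, D->BD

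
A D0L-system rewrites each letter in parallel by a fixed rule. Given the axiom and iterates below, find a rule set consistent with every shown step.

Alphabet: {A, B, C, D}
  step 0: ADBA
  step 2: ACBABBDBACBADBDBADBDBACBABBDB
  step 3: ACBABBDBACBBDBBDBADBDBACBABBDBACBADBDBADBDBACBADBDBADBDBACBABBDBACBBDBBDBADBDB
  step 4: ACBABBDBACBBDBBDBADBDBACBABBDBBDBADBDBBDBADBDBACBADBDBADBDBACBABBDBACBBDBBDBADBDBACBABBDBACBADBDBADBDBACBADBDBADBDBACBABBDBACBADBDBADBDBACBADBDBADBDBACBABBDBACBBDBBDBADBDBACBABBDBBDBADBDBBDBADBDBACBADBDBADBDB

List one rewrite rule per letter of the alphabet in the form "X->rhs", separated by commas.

A->ACB, B->BDB, C->AB, D->AD

  step 3 ⇒ step 4: ACBABBDBACBBDBBDBADBDBACBABBDBACBADBDBADBDBACBADBDBADBDBACBABBDBACBBDBBDBADBDB ⇒ ACB·AB·BDB·ACB·BDB·BDB·AD·BDB·ACB·AB·BDB·BDB·AD·BDB·BDB·AD·BDB·ACB·AD·BDB·AD·BDB·ACB·AB·BDB·ACB·BDB·BDB·AD·BDB·ACB·AB·BDB·ACB·AD·BDB·AD·BDB·ACB·AD·BDB·AD·BDB·ACB·AB·BDB·ACB·AD·BDB·AD·BDB·ACB·AD·BDB·AD·BDB·ACB·AB·BDB·ACB·BDB·BDB·AD·BDB·ACB·AB·BDB·BDB·AD·BDB·BDB·AD·BDB·ACB·AD·BDB·AD·BDB
    A ↦ ACB
    B ↦ BDB
    C ↦ AB
    D ↦ AD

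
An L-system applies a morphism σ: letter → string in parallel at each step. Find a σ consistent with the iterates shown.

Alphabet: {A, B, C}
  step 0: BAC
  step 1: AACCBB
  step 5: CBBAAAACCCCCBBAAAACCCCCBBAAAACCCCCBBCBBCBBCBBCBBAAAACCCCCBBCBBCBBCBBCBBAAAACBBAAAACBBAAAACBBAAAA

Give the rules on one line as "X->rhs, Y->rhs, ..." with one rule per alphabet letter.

  step 0 ⇒ step 1: BAC ⇒ AA·C·CBB
    A ↦ C
    B ↦ AA
    C ↦ CBB

A->C, B->AA, C->CBB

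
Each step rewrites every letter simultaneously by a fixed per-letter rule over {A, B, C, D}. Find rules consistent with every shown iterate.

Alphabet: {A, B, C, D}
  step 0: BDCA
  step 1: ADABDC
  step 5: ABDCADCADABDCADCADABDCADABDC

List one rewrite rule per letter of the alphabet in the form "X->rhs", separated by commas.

  step 0 ⇒ step 1: BDCA ⇒ AD·A·B·DC
    A ↦ DC
    B ↦ AD
    C ↦ B
    D ↦ A

A->DC, B->AD, C->B, D->A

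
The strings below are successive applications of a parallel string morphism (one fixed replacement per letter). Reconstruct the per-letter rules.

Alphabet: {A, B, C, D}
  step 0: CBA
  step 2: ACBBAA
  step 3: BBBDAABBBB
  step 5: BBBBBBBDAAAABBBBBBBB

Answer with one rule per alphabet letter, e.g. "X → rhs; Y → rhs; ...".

A->BB, B->A, C->BD, D->C

  step 2 ⇒ step 3: ACBBAA ⇒ BB·BD·A·A·BB·BB
    A ↦ BB
    B ↦ A
    C ↦ BD
    D ↦ C  (constrained at step 3)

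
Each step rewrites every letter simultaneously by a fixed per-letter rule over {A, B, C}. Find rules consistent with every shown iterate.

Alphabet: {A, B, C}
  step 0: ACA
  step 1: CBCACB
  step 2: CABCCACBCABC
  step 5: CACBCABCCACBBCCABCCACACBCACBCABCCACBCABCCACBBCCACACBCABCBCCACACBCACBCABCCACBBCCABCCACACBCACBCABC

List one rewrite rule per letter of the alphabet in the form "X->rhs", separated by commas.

A->CB, B->BC, C->CA

  step 1 ⇒ step 2: CBCACB ⇒ CA·BC·CA·CB·CA·BC
    A ↦ CB
    B ↦ BC
    C ↦ CA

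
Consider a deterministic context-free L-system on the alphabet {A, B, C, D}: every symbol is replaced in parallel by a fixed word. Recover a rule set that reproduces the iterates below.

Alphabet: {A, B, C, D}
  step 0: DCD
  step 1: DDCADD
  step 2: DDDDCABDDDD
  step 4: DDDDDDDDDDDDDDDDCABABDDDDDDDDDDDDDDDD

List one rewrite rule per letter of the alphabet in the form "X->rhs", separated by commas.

A->B, B->A, C->CA, D->DD

  step 1 ⇒ step 2: DDCADD ⇒ DD·DD·CA·B·DD·DD
    A ↦ B
    C ↦ CA
    D ↦ DD
    B ↦ A  (constrained at step 2)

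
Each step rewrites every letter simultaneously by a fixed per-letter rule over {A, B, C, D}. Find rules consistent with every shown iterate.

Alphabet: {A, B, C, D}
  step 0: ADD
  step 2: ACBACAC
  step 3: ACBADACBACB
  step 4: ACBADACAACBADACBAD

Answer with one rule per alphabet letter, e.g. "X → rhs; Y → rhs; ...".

A->AC, B->AD, C->B, D->A

  step 3 ⇒ step 4: ACBADACBACB ⇒ AC·B·AD·AC·A·AC·B·AD·AC·B·AD
    A ↦ AC
    B ↦ AD
    C ↦ B
    D ↦ A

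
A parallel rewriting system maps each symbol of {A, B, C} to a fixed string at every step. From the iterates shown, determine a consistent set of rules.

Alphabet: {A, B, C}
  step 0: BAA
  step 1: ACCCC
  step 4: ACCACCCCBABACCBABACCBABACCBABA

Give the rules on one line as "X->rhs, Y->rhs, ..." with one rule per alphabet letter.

  step 0 ⇒ step 1: BAA ⇒ A·CC·CC
    A ↦ CC
    B ↦ A
    C ↦ BA  (constrained at step 1)

A->CC, B->A, C->BA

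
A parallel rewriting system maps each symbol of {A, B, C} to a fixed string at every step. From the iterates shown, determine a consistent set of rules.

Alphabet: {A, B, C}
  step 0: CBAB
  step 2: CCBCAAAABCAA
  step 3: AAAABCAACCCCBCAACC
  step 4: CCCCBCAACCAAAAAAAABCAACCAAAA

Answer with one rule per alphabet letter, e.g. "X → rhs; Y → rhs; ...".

A->C, B->BC, C->AA

  step 3 ⇒ step 4: AAAABCAACCCCBCAACC ⇒ C·C·C·C·BC·AA·C·C·AA·AA·AA·AA·BC·AA·C·C·AA·AA
    A ↦ C
    B ↦ BC
    C ↦ AA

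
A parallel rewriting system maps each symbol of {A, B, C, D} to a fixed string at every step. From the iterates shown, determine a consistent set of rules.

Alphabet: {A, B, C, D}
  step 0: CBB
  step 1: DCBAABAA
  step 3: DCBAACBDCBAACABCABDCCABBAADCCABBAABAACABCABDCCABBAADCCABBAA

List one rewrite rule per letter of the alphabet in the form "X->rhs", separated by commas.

A->CAB, B->BAA, C->DC, D->CB

  step 0 ⇒ step 1: CBB ⇒ DC·BAA·BAA
    B ↦ BAA
    C ↦ DC
    A ↦ CAB  (constrained at step 1)
    D ↦ CB  (constrained at step 1)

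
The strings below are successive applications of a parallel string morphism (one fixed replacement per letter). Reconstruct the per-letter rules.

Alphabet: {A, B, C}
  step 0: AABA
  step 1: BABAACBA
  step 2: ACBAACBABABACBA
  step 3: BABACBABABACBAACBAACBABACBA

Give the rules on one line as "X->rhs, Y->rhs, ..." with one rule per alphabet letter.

  step 2 ⇒ step 3: ACBAACBABABACBA ⇒ BA·B·AC·BA·BA·B·AC·BA·AC·BA·AC·BA·B·AC·BA
    A ↦ BA
    B ↦ AC
    C ↦ B

A->BA, B->AC, C->B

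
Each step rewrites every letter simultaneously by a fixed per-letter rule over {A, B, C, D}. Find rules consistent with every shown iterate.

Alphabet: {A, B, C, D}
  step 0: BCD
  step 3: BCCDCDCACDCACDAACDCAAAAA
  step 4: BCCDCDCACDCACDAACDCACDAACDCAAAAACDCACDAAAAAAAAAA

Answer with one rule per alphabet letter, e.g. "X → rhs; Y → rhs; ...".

  step 3 ⇒ step 4: BCCDCDCACDCACDAACDCAAAAA ⇒ BC·CD·CD·CA·CD·CA·CD·AA·CD·CA·CD·AA·CD·CA·AA·AA·CD·CA·CD·AA·AA·AA·AA·AA
    A ↦ AA
    B ↦ BC
    C ↦ CD
    D ↦ CA

A->AA, B->BC, C->CD, D->CA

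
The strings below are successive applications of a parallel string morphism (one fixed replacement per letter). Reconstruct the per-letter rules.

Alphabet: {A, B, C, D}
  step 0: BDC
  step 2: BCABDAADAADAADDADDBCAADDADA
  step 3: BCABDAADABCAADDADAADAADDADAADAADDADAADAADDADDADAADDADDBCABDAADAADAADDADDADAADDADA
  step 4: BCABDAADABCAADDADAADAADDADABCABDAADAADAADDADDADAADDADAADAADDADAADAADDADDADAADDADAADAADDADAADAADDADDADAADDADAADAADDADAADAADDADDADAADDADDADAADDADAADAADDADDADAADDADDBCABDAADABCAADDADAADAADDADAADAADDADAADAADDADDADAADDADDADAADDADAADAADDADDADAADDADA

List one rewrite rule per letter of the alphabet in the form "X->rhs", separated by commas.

  step 3 ⇒ step 4: BCABDAADABCAADDADAADAADDADAADAADDADAADAADDADDADAADDADDBCABDAADAADAADDADDADAADDADA ⇒ BCA·BDA·ADA·BCA·ADD·ADA·ADA·ADD·ADA·BCA·BDA·ADA·ADA·ADD·ADD·ADA·ADD·ADA·ADA·ADD·ADA·ADA·ADD·ADD·ADA·ADD·ADA·ADA·ADD·ADA·ADA·ADD·ADD·ADA·ADD·ADA·ADA·ADD·ADA·ADA·ADD·ADD·ADA·ADD·ADD·ADA·ADD·ADA·ADA·ADD·ADD·ADA·ADD·ADD·BCA·BDA·ADA·BCA·ADD·ADA·ADA·ADD·ADA·ADA·ADD·ADA·ADA·ADD·ADD·ADA·ADD·ADD·ADA·ADD·ADA·ADA·ADD·ADD·ADA·ADD·ADA
    A ↦ ADA
    B ↦ BCA
    C ↦ BDA
    D ↦ ADD

A->ADA, B->BCA, C->BDA, D->ADD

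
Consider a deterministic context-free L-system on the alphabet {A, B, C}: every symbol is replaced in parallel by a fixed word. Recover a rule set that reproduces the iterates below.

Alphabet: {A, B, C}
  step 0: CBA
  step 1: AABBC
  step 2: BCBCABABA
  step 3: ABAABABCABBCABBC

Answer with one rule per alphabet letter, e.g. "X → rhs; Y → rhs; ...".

A->BC, B->AB, C->A

  step 2 ⇒ step 3: BCBCABABA ⇒ AB·A·AB·A·BC·AB·BC·AB·BC
    A ↦ BC
    B ↦ AB
    C ↦ A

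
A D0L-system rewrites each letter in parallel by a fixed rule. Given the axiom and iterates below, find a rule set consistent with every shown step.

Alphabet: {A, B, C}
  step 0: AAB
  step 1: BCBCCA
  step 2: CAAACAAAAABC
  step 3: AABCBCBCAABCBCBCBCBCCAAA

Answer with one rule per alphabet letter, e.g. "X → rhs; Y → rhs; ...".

  step 2 ⇒ step 3: CAAACAAAAABC ⇒ AA·BC·BC·BC·AA·BC·BC·BC·BC·BC·CA·AA
    A ↦ BC
    B ↦ CA
    C ↦ AA

A->BC, B->CA, C->AA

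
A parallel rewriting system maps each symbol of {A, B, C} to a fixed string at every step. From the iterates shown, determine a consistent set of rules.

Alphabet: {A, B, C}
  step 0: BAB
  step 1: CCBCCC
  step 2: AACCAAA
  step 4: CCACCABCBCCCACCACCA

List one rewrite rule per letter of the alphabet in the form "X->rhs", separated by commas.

  step 1 ⇒ step 2: CCBCCC ⇒ A·A·CC·A·A·A
    B ↦ CC
    C ↦ A
  step 0 ⇒ step 1: BAB ⇒ CC·BC·CC
    A ↦ BC

A->BC, B->CC, C->A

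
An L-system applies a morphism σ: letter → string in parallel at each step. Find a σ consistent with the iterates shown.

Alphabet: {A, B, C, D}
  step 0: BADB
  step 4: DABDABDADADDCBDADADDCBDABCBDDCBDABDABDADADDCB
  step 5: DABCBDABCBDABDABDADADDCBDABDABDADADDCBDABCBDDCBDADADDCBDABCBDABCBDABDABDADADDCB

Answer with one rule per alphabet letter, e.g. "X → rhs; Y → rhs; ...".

  step 4 ⇒ step 5: DABDABDADADDCBDADADDCBDABCBDDCBDABDABDADADDCB ⇒ DA·B·CB·DA·B·CB·DA·B·DA·B·DA·DA·DD·CB·DA·B·DA·B·DA·DA·DD·CB·DA·B·CB·DD·CB·DA·DA·DD·CB·DA·B·CB·DA·B·CB·DA·B·DA·B·DA·DA·DD·CB
    A ↦ B
    B ↦ CB
    C ↦ DD
    D ↦ DA

A->B, B->CB, C->DD, D->DA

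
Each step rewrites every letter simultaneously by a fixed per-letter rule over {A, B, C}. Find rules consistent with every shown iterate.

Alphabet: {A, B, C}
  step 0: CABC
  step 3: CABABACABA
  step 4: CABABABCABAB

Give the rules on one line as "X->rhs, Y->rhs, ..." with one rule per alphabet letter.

  step 3 ⇒ step 4: CABABACABA ⇒ CA·B·A·B·A·B·CA·B·A·B
    A ↦ B
    B ↦ A
    C ↦ CA

A->B, B->A, C->CA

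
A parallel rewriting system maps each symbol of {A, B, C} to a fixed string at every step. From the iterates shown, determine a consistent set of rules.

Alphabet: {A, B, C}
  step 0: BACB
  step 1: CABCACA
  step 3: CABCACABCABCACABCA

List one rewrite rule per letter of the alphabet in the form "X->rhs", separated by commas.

A->B, B->CA, C->CA

  step 0 ⇒ step 1: BACB ⇒ CA·B·CA·CA
    A ↦ B
    B ↦ CA
    C ↦ CA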